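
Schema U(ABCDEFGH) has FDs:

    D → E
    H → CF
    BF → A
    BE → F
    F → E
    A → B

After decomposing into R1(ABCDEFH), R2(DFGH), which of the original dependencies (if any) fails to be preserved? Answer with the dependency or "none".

none

D → E lies within R1.
H → CF lies within R1.
BF → A lies within R1.
BE → F lies within R1.
F → E lies within R1.
A → B lies within R1.
Every dependency is enforceable on the fragments, so the decomposition is dependency-preserving.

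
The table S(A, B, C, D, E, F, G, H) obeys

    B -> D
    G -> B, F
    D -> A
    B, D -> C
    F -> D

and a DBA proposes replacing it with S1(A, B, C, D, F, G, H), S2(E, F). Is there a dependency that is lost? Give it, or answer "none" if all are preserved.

B → D lies within S1.
G → B, F lies within S1.
D → A lies within S1.
B, D → C lies within S1.
F → D lies within S1.
Every dependency is enforceable on the fragments, so the decomposition is dependency-preserving.

none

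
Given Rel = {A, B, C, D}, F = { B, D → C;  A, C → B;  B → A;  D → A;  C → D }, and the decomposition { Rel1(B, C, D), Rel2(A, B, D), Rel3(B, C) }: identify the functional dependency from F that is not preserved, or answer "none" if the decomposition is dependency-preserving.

B, D → C lies within Rel1.
A, C → B: restricted closure across fragments reaches B.
B → A lies within Rel2.
D → A lies within Rel2.
C → D lies within Rel1.
Every dependency is enforceable on the fragments, so the decomposition is dependency-preserving.

none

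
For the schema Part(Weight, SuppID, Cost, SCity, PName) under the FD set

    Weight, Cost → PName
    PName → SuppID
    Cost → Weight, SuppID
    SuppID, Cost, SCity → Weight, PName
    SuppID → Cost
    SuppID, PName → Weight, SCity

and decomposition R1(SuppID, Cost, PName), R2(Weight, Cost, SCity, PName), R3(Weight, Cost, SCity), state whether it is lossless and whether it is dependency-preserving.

lossless and dependency-preserving

Lossless test (chase): Rows 2 and 3 agree on Weight, Cost; apply Weight, Cost→PName and equate their PName entries. Rows 1 and 2 agree on PName; apply PName→SuppID and equate their SuppID entries. Rows 1 and 3 agree on PName; apply PName→SuppID and equate their SuppID entries. Rows 1 and 2 agree on Cost; apply Cost→Weight, SuppID and equate their Weight, SuppID entries. Rows 1 and 2 agree on SuppID, PName; apply SuppID, PName→Weight, SCity and equate their Weight, SCity entries. Row 1 is now all distinguished symbols — the join is lossless.
Dependency preservation: Cost → Weight, SuppID; SuppID, Cost, SCity → Weight, PName; SuppID, PName → Weight, SCity are not contained in any single fragment, but the restricted closure of each left-hand side across the fragments still reaches the right-hand side; the remaining FDs each lie inside some fragment. All dependencies are preserved.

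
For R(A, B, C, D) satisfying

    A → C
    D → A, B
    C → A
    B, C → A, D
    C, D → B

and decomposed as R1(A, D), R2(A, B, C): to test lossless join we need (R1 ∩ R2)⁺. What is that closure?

A, C

R1 ∩ R2 = {A}.
A → C applies, adding C
Closure: {A, C}.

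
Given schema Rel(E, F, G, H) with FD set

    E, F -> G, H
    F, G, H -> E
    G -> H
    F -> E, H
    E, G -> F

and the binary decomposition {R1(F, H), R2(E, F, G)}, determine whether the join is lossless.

Common attributes: R1 ∩ R2 = {F}.
Closure of {F}: F → E, H applies, adding E, H; E, F → G, H applies, adding G. So (F)⁺ = {E, F, G, H}.
This closure contains every attribute of R1, so R1 ∩ R2 → R1. The join is lossless.

Yes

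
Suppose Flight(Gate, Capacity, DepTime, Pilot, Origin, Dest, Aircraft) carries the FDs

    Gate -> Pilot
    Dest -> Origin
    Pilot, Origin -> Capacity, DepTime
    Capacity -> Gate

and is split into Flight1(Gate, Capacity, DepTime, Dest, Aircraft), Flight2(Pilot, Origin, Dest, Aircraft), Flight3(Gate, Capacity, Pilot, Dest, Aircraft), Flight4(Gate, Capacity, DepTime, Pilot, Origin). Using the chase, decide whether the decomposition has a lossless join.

Chase test. Columns are Gate, Capacity, DepTime, Pilot, Origin, Dest, Aircraft; row i has aⱼ where attribute j ∈ Flighti, else bᵢⱼ.
Initial tableau (one row per fragment):
  row 1: a1 a2 a3 b14 b15 a6 a7
  row 2: b21 b22 b23 a4 a5 a6 a7
  row 3: a1 a2 b33 a4 b35 a6 a7
  row 4: a1 a2 a3 a4 a5 b46 b47
Rows 1 and 3 agree on Gate; apply Gate→Pilot and equate their Pilot entries.
Rows 1 and 2 agree on Dest; apply Dest→Origin and equate their Origin entries.
Rows 1 and 3 agree on Dest; apply Dest→Origin and equate their Origin entries.
Rows 1 and 2 agree on Pilot, Origin; apply Pilot, Origin→Capacity, DepTime and equate their Capacity, DepTime entries.
Rows 1 and 3 agree on Pilot, Origin; apply Pilot, Origin→Capacity, DepTime and equate their Capacity, DepTime entries.
Rows 1 and 2 agree on Capacity; apply Capacity→Gate and equate their Gate entries.
Row 1 is now all distinguished symbols — the join is lossless.

Yes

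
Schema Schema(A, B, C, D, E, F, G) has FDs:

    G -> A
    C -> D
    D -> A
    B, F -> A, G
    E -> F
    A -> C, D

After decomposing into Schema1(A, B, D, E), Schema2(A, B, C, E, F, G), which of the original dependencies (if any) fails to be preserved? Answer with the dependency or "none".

none

G → A lies within Schema2.
C → D: restricted closure across fragments reaches D.
D → A lies within Schema1.
B, F → A, G lies within Schema2.
E → F lies within Schema2.
A → C, D: restricted closure across fragments reaches C, D.
Every dependency is enforceable on the fragments, so the decomposition is dependency-preserving.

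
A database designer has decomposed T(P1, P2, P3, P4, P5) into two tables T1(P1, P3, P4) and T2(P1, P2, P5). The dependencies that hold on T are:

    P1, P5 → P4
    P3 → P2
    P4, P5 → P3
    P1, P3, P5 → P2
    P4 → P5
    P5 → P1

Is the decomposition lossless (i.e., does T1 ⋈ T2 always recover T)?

Common attributes: T1 ∩ T2 = {P1}.
No dependency enlarges {P1}, so (P1)⁺ = {P1}.
The closure contains neither all of T1 = {P1, P3, P4} nor all of T2 = {P1, P2, P5}, so the common attributes are not a superkey of either fragment. The join is lossy.

No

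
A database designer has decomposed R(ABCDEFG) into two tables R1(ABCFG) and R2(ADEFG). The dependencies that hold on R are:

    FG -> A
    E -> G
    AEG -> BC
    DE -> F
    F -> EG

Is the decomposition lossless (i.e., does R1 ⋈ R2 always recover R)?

Yes

Common attributes: R1 ∩ R2 = {AFG}.
Closure of {AFG}: F → EG applies, adding E; AEG → BC applies, adding BC. So (AFG)⁺ = {ABCEFG}.
This closure contains every attribute of R1, so R1 ∩ R2 → R1. The join is lossless.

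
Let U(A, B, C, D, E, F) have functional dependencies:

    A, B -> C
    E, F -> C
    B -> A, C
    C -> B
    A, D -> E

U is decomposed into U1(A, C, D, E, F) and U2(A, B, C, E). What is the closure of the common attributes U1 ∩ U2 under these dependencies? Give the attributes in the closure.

A, B, C, E

U1 ∩ U2 = {A, C, E}.
C → B applies, adding B
Closure: {A, B, C, E}.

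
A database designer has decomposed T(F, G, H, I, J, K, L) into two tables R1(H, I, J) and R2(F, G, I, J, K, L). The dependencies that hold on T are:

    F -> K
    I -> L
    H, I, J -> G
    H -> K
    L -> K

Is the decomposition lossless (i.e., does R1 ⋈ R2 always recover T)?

Common attributes: R1 ∩ R2 = {I, J}.
Closure of {I, J}: I → L applies, adding L; L → K applies, adding K. So (I, J)⁺ = {I, J, K, L}.
The closure contains neither all of R1 = {H, I, J} nor all of R2 = {F, G, I, J, K, L}, so the common attributes are not a superkey of either fragment. The join is lossy.

No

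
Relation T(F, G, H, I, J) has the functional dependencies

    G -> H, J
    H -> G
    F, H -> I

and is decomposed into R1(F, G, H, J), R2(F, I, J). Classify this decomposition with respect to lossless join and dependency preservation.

lossy and not dependency-preserving

Lossless test: (F, J)⁺ = {F, J}, which is a superkey of neither fragment — lossy.
Dependency preservation: the restricted closure of {F, H} across the fragments never reaches {I}, so F, H → I cannot be enforced without a join — not preserved.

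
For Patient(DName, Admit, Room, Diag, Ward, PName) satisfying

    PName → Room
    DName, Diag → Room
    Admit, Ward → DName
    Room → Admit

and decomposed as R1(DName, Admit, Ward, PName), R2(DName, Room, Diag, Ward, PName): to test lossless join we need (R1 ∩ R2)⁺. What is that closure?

DName, Admit, Room, Ward, PName

R1 ∩ R2 = {DName, Ward, PName}.
PName → Room applies, adding Room
Room → Admit applies, adding Admit
Closure: {DName, Admit, Room, Ward, PName}.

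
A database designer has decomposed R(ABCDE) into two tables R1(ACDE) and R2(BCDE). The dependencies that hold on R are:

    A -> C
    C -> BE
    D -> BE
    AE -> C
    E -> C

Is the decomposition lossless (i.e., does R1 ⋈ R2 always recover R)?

Yes

Common attributes: R1 ∩ R2 = {CDE}.
Closure of {CDE}: C → BE applies, adding B. So (CDE)⁺ = {BCDE}.
This closure contains every attribute of R2, so R1 ∩ R2 → R2. The join is lossless.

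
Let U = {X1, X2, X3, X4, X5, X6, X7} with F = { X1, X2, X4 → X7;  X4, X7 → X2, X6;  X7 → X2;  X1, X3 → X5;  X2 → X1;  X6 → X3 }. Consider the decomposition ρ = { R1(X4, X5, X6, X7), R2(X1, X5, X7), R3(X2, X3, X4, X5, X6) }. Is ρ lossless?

Chase test. Columns are X1, X2, X3, X4, X5, X6, X7; row i has aⱼ where attribute j ∈ Ri, else bᵢⱼ.
Initial tableau (one row per fragment):
  row 1: b11 b12 b13 a4 a5 a6 a7
  row 2: a1 b22 b23 b24 a5 b26 a7
  row 3: b31 a2 a3 a4 a5 a6 b37
Rows 1 and 2 agree on X7; apply X7→X2 and equate their X2 entries.
Rows 1 and 2 agree on X2; apply X2→X1 and equate their X1 entries.
Rows 1 and 3 agree on X6; apply X6→X3 and equate their X3 entries.
No row becomes fully distinguished — the join is lossy.

No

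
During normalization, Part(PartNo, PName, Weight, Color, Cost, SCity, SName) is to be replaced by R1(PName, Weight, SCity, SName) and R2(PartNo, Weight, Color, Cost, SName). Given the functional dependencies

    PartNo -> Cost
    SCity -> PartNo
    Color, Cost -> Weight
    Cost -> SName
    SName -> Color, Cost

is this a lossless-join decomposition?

Common attributes: R1 ∩ R2 = {Weight, SName}.
Closure of {Weight, SName}: SName → Color, Cost applies, adding Color, Cost. So (Weight, SName)⁺ = {Weight, Color, Cost, SName}.
The closure contains neither all of R1 = {PName, Weight, SCity, SName} nor all of R2 = {PartNo, Weight, Color, Cost, SName}, so the common attributes are not a superkey of either fragment. The join is lossy.

No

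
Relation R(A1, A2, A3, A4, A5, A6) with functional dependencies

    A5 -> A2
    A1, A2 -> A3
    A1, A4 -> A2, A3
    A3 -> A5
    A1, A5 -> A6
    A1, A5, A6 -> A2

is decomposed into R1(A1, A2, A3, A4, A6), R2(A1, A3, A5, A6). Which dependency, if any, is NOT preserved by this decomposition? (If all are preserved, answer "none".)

A5 -> A2

Check A5 → A2: no single fragment contains all of {A2, A5}, and the restricted closure of {A5} across the fragments never reaches {A2}.
A1, A2 → A3 is preserved.
A1, A4 → A2, A3 is preserved.
A3 → A5 is preserved.
A1, A5 → A6 is preserved.
A1, A5, A6 → A2 is preserved.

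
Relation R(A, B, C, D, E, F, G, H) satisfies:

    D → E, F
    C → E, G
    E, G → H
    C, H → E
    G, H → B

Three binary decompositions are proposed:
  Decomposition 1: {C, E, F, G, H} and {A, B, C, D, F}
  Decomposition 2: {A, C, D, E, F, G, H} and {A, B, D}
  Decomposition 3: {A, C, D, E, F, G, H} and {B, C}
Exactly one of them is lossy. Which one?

Decomposition 1: common = {C, F}, closure = {B, C, E, F, G, H} → lossless.
Decomposition 2: common = {A, D}, closure = {A, D, E, F} → lossy.
Decomposition 3: common = {C}, closure = {B, C, E, G, H} → lossless.

Decomposition 2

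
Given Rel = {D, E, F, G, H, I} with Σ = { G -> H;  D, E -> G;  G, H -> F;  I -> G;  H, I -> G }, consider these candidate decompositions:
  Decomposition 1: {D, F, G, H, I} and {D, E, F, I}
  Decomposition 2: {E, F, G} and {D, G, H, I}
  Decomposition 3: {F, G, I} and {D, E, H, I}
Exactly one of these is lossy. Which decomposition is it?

Decomposition 2

Decomposition 1: common = {D, F, I}, closure = {D, F, G, H, I} → lossless.
Decomposition 2: common = {G}, closure = {F, G, H} → lossy.
Decomposition 3: common = {I}, closure = {F, G, H, I} → lossless.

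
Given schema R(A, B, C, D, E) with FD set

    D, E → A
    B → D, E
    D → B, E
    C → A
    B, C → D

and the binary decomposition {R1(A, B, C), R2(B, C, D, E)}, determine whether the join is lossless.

Common attributes: R1 ∩ R2 = {B, C}.
Closure of {B, C}: B → D, E applies, adding D, E; C → A applies, adding A. So (B, C)⁺ = {A, B, C, D, E}.
This closure contains every attribute of R1, so R1 ∩ R2 → R1. The join is lossless.

Yes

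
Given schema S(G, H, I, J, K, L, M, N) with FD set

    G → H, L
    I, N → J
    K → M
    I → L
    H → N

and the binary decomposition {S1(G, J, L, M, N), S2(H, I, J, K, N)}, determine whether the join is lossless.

Common attributes: S1 ∩ S2 = {J, N}.
No dependency enlarges {J, N}, so (J, N)⁺ = {J, N}.
The closure contains neither all of S1 = {G, J, L, M, N} nor all of S2 = {H, I, J, K, N}, so the common attributes are not a superkey of either fragment. The join is lossy.

No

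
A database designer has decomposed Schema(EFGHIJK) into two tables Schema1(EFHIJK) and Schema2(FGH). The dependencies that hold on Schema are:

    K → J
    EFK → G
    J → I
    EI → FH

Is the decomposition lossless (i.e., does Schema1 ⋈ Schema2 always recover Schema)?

Common attributes: Schema1 ∩ Schema2 = {FH}.
No dependency enlarges {FH}, so (FH)⁺ = {FH}.
The closure contains neither all of Schema1 = {EFHIJK} nor all of Schema2 = {FGH}, so the common attributes are not a superkey of either fragment. The join is lossy.

No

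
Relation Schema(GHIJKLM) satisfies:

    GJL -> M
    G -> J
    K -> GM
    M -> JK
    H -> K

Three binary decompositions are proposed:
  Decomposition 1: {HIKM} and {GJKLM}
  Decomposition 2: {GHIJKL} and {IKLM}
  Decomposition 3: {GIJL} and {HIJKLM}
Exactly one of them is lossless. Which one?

Decomposition 1: common = {KM}, closure = {GJKM} → lossy.
Decomposition 2: common = {IKL}, closure = {GIJKLM} → lossless.
Decomposition 3: common = {IJL}, closure = {IJL} → lossy.

Decomposition 2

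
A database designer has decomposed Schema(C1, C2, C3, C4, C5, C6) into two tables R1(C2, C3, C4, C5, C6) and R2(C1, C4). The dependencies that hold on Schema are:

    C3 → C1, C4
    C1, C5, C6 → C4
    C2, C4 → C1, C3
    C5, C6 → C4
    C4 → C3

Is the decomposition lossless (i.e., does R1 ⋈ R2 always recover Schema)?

Yes

Common attributes: R1 ∩ R2 = {C4}.
Closure of {C4}: C4 → C3 applies, adding C3; C3 → C1, C4 applies, adding C1. So (C4)⁺ = {C1, C3, C4}.
This closure contains every attribute of R2, so R1 ∩ R2 → R2. The join is lossless.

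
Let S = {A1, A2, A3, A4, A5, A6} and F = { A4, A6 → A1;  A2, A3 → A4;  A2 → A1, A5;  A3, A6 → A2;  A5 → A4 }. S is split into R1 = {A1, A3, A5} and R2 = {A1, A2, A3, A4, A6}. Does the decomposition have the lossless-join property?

No

Common attributes: R1 ∩ R2 = {A1, A3}.
No dependency enlarges {A1, A3}, so (A1, A3)⁺ = {A1, A3}.
The closure contains neither all of R1 = {A1, A3, A5} nor all of R2 = {A1, A2, A3, A4, A6}, so the common attributes are not a superkey of either fragment. The join is lossy.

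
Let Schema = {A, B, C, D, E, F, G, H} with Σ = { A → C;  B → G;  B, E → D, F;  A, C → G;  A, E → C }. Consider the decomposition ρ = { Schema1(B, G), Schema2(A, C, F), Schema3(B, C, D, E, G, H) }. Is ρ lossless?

Chase test. Columns are A, B, C, D, E, F, G, H; row i has aⱼ where attribute j ∈ Schemai, else bᵢⱼ.
Initial tableau (one row per fragment):
  row 1: b11 a2 b13 b14 b15 b16 a7 b18
  row 2: a1 b22 a3 b24 b25 a6 b27 b28
  row 3: b31 a2 a3 a4 a5 b36 a7 a8
No row becomes fully distinguished — the join is lossy.

No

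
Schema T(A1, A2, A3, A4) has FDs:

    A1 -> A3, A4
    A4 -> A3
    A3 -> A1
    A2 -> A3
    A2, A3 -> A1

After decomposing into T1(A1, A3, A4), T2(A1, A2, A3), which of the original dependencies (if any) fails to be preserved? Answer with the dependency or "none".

none

A1 → A3, A4 lies within T1.
A4 → A3 lies within T1.
A3 → A1 lies within T1.
A2 → A3 lies within T2.
A2, A3 → A1 lies within T2.
Every dependency is enforceable on the fragments, so the decomposition is dependency-preserving.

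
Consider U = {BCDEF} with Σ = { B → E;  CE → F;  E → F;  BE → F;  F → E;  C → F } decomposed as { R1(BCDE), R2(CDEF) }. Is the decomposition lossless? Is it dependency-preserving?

Lossless test: (CDE)⁺ = {CDEF}, which contains all of one fragment — lossless.
Dependency preservation: BE → F is not contained in any single fragment, but the restricted closure of its left-hand side across the fragments still reaches the right-hand side; the remaining FDs each lie inside some fragment. All dependencies are preserved.

lossless and dependency-preserving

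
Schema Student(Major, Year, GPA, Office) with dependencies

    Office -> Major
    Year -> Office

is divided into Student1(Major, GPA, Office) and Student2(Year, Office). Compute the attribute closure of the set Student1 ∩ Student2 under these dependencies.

Major, Office

Student1 ∩ Student2 = {Office}.
Office → Major applies, adding Major
Closure: {Major, Office}.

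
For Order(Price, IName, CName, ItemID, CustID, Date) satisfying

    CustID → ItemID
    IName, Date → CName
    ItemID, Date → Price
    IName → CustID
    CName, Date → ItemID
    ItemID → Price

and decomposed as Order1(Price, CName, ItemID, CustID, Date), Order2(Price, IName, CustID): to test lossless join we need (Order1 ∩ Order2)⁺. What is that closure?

Order1 ∩ Order2 = {Price, CustID}.
CustID → ItemID applies, adding ItemID
Closure: {Price, ItemID, CustID}.

Price, ItemID, CustID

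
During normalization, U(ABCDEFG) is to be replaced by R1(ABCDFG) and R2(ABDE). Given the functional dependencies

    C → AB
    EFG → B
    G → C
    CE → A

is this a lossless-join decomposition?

Common attributes: R1 ∩ R2 = {ABD}.
No dependency enlarges {ABD}, so (ABD)⁺ = {ABD}.
The closure contains neither all of R1 = {ABCDFG} nor all of R2 = {ABDE}, so the common attributes are not a superkey of either fragment. The join is lossy.

No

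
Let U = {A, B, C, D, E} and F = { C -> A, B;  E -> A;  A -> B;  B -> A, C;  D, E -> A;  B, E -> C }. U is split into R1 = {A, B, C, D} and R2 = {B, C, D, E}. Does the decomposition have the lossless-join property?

Yes

Common attributes: R1 ∩ R2 = {B, C, D}.
Closure of {B, C, D}: C → A, B applies, adding A. So (B, C, D)⁺ = {A, B, C, D}.
This closure contains every attribute of R1, so R1 ∩ R2 → R1. The join is lossless.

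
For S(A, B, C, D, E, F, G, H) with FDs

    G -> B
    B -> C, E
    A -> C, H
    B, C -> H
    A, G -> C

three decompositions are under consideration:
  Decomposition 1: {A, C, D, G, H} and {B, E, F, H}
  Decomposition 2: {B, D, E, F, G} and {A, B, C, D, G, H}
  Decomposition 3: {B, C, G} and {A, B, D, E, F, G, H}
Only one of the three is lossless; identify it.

Decomposition 1: common = {H}, closure = {H} → lossy.
Decomposition 2: common = {B, D, G}, closure = {B, C, D, E, G, H} → lossy.
Decomposition 3: common = {B, G}, closure = {B, C, E, G, H} → lossless.

Decomposition 3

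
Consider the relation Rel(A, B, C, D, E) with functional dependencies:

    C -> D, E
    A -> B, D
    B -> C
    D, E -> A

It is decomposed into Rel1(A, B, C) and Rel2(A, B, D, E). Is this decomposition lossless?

Common attributes: Rel1 ∩ Rel2 = {A, B}.
Closure of {A, B}: A → B, D applies, adding D; B → C applies, adding C; C → D, E applies, adding E. So (A, B)⁺ = {A, B, C, D, E}.
This closure contains every attribute of Rel1, so Rel1 ∩ Rel2 → Rel1. The join is lossless.

Yes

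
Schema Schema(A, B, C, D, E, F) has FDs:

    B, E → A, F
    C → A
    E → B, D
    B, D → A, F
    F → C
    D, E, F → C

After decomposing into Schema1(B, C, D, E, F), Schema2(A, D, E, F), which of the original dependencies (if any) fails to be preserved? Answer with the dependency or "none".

Check C → A: no single fragment contains all of {A, C}, and the restricted closure of {C} across the fragments never reaches {A}.
B, E → A, F is preserved.
E → B, D is preserved.
B, D → A, F is preserved.
F → C is preserved.
D, E, F → C is preserved.

C → A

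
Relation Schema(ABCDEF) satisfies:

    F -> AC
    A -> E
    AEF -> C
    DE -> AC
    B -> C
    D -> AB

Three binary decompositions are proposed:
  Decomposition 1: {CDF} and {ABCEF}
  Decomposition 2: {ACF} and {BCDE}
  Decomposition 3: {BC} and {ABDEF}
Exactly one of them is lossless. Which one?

Decomposition 1: common = {CF}, closure = {ACEF} → lossy.
Decomposition 2: common = {C}, closure = {C} → lossy.
Decomposition 3: common = {B}, closure = {BC} → lossless.

Decomposition 3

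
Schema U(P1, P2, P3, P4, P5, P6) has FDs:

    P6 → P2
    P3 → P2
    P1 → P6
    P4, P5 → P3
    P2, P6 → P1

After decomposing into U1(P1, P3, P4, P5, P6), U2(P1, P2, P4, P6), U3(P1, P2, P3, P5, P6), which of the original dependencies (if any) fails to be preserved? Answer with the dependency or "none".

none

P6 → P2 lies within U2.
P3 → P2 lies within U3.
P1 → P6 lies within U1.
P4, P5 → P3 lies within U1.
P2, P6 → P1 lies within U2.
Every dependency is enforceable on the fragments, so the decomposition is dependency-preserving.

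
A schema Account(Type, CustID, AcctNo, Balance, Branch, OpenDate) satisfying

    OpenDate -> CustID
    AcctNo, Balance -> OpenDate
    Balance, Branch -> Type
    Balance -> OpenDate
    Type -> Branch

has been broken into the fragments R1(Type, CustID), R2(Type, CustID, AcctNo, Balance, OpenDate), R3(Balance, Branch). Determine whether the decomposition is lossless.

No

Chase test. Columns are Type, CustID, AcctNo, Balance, Branch, OpenDate; row i has aⱼ where attribute j ∈ Ri, else bᵢⱼ.
Initial tableau (one row per fragment):
  row 1: a1 a2 b13 b14 b15 b16
  row 2: a1 a2 a3 a4 b25 a6
  row 3: b31 b32 b33 a4 a5 b36
Rows 2 and 3 agree on Balance; apply Balance→OpenDate and equate their OpenDate entries.
Rows 1 and 2 agree on Type; apply Type→Branch and equate their Branch entries.
Rows 2 and 3 agree on OpenDate; apply OpenDate→CustID and equate their CustID entries.
No row becomes fully distinguished — the join is lossy.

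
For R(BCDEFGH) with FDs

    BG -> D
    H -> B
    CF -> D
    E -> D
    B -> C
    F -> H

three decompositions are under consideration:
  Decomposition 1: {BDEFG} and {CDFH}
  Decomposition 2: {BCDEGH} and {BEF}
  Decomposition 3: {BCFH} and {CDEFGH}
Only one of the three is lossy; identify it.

Decomposition 1: common = {DF}, closure = {BCDFH} → lossless.
Decomposition 2: common = {BE}, closure = {BCDE} → lossy.
Decomposition 3: common = {CFH}, closure = {BCDFH} → lossless.

Decomposition 2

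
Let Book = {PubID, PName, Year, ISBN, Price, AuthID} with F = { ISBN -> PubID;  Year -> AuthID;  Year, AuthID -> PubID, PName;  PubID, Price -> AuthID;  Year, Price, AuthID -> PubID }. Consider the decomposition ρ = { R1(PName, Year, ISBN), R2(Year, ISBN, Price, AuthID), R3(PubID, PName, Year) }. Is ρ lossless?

Chase test. Columns are PubID, PName, Year, ISBN, Price, AuthID; row i has aⱼ where attribute j ∈ Ri, else bᵢⱼ.
Initial tableau (one row per fragment):
  row 1: b11 a2 a3 a4 b15 b16
  row 2: b21 b22 a3 a4 a5 a6
  row 3: a1 a2 a3 b34 b35 b36
Rows 1 and 2 agree on ISBN; apply ISBN→PubID and equate their PubID entries.
Rows 1 and 2 agree on Year; apply Year→AuthID and equate their AuthID entries.
Rows 1 and 3 agree on Year; apply Year→AuthID and equate their AuthID entries.
Rows 1 and 2 agree on Year, AuthID; apply Year, AuthID→PubID, PName and equate their PubID, PName entries.
Rows 1 and 3 agree on Year, AuthID; apply Year, AuthID→PubID, PName and equate their PubID, PName entries.
Row 2 is now all distinguished symbols — the join is lossless.

Yes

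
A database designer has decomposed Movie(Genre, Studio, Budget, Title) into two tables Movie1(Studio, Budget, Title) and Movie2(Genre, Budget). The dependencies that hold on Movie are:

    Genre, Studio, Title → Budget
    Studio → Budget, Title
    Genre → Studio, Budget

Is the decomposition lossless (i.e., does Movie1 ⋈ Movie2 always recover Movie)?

No

Common attributes: Movie1 ∩ Movie2 = {Budget}.
No dependency enlarges {Budget}, so (Budget)⁺ = {Budget}.
The closure contains neither all of Movie1 = {Studio, Budget, Title} nor all of Movie2 = {Genre, Budget}, so the common attributes are not a superkey of either fragment. The join is lossy.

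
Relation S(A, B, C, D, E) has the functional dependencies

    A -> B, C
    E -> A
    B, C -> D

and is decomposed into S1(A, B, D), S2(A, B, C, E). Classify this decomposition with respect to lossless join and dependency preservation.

lossless but not dependency-preserving

Lossless test: (A, B)⁺ = {A, B, C, D}, which contains all of one fragment — lossless.
Dependency preservation: the restricted closure of {B, C} across the fragments never reaches {D}, so B, C → D cannot be enforced without a join — not preserved.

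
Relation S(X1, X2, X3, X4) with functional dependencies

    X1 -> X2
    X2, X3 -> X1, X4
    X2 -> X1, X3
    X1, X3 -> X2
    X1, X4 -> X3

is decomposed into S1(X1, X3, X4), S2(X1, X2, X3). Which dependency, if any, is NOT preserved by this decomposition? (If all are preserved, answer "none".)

none

X1 → X2 lies within S2.
X2, X3 → X1, X4: restricted closure across fragments reaches X1, X4.
X2 → X1, X3 lies within S2.
X1, X3 → X2 lies within S2.
X1, X4 → X3 lies within S1.
Every dependency is enforceable on the fragments, so the decomposition is dependency-preserving.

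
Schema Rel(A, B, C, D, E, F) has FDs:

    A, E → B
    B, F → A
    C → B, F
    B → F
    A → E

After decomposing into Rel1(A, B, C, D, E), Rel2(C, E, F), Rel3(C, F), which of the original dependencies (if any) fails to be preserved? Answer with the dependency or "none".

Check B → F: no single fragment contains all of {B, F}, and the restricted closure of {B} across the fragments never reaches {F}.
A, E → B is preserved.
B, F → A is preserved.
C → B, F is preserved.
A → E is preserved.

B → F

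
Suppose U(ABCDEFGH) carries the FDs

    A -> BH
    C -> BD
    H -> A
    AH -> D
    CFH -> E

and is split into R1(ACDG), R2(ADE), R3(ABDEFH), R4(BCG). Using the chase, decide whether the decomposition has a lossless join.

No

Chase test. Columns are ABCDEFGH; row i has aⱼ where attribute j ∈ Ri, else bᵢⱼ.
Initial tableau (one row per fragment):
  row 1: a1 b12 a3 a4 b15 b16 a7 b18
  row 2: a1 b22 b23 a4 a5 b26 b27 b28
  row 3: a1 a2 b33 a4 a5 a6 b37 a8
  row 4: b41 a2 a3 b44 b45 b46 a7 b48
Rows 1 and 2 agree on A; apply A→BH and equate their BH entries.
Rows 1 and 3 agree on A; apply A→BH and equate their BH entries.
Rows 1 and 4 agree on C; apply C→BD and equate their BD entries.
No row becomes fully distinguished — the join is lossy.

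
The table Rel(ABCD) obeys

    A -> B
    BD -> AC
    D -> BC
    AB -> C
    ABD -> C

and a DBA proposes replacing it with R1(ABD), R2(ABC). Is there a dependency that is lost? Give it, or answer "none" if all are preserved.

A → B lies within R1.
BD → AC: restricted closure across fragments reaches AC.
D → BC: restricted closure across fragments reaches BC.
AB → C lies within R2.
ABD → C: restricted closure across fragments reaches C.
Every dependency is enforceable on the fragments, so the decomposition is dependency-preserving.

none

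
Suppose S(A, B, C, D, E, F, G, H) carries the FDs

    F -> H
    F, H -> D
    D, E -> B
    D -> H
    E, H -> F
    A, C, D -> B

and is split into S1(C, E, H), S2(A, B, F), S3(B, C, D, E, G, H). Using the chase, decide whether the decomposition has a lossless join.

Chase test. Columns are A, B, C, D, E, F, G, H; row i has aⱼ where attribute j ∈ Si, else bᵢⱼ.
Initial tableau (one row per fragment):
  row 1: b11 b12 a3 b14 a5 b16 b17 a8
  row 2: a1 a2 b23 b24 b25 a6 b27 b28
  row 3: b31 a2 a3 a4 a5 b36 a7 a8
Rows 1 and 3 agree on E, H; apply E, H→F and equate their F entries.
Rows 1 and 3 agree on F, H; apply F, H→D and equate their D entries.
Rows 1 and 3 agree on D, E; apply D, E→B and equate their B entries.
No row becomes fully distinguished — the join is lossy.

No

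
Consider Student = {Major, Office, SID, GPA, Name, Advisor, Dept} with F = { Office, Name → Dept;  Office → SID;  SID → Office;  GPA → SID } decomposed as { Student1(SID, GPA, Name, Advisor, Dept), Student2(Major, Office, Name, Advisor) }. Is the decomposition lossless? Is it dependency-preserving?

lossy and not dependency-preserving

Lossless test: (Name, Advisor)⁺ = {Name, Advisor}, which is a superkey of neither fragment — lossy.
Dependency preservation: the restricted closure of {Office, Name} across the fragments never reaches {Dept}, so Office, Name → Dept cannot be enforced without a join — not preserved.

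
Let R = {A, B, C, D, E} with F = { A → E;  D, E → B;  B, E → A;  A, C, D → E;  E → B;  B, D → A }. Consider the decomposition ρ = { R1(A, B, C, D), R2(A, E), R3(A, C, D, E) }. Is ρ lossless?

Chase test. Columns are A, B, C, D, E; row i has aⱼ where attribute j ∈ Ri, else bᵢⱼ.
Initial tableau (one row per fragment):
  row 1: a1 a2 a3 a4 b15
  row 2: a1 b22 b23 b24 a5
  row 3: a1 b32 a3 a4 a5
Rows 1 and 2 agree on A; apply A→E and equate their E entries.
Rows 1 and 3 agree on D, E; apply D, E→B and equate their B entries.
Rows 1 and 2 agree on E; apply E→B and equate their B entries.
Row 1 is now all distinguished symbols — the join is lossless.

Yes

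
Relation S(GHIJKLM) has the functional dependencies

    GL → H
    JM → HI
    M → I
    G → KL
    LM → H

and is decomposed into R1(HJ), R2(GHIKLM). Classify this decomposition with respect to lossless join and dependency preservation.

Lossless test: (H)⁺ = {H}, which is a superkey of neither fragment — lossy.
Dependency preservation: the restricted closure of {JM} across the fragments never reaches {HI}, so JM → HI cannot be enforced without a join — not preserved.

lossy and not dependency-preserving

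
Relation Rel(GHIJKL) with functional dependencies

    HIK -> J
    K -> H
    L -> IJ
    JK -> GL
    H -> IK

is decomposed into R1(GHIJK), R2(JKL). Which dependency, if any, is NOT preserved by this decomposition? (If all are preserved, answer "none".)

Check L → IJ: no single fragment contains all of {IJL}, and the restricted closure of {L} across the fragments never reaches {IJ}.
HIK → J is preserved.
K → H is preserved.
JK → GL is preserved.
H → IK is preserved.

L -> IJ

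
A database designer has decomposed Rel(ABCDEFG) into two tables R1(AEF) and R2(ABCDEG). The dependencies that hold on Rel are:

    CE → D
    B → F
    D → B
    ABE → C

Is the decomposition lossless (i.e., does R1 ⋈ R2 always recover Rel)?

Common attributes: R1 ∩ R2 = {AE}.
No dependency enlarges {AE}, so (AE)⁺ = {AE}.
The closure contains neither all of R1 = {AEF} nor all of R2 = {ABCDEG}, so the common attributes are not a superkey of either fragment. The join is lossy.

No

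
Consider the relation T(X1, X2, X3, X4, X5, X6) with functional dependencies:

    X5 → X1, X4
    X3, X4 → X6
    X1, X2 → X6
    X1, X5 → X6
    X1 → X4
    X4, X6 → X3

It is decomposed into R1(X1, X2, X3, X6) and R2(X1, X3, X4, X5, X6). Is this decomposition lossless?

No

Common attributes: R1 ∩ R2 = {X1, X3, X6}.
Closure of {X1, X3, X6}: X1 → X4 applies, adding X4. So (X1, X3, X6)⁺ = {X1, X3, X4, X6}.
The closure contains neither all of R1 = {X1, X2, X3, X6} nor all of R2 = {X1, X3, X4, X5, X6}, so the common attributes are not a superkey of either fragment. The join is lossy.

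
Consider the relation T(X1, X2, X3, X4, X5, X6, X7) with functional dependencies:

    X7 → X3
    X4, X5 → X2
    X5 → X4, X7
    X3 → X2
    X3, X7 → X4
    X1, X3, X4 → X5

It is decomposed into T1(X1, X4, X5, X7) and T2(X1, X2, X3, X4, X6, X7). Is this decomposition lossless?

Common attributes: T1 ∩ T2 = {X1, X4, X7}.
Closure of {X1, X4, X7}: X7 → X3 applies, adding X3; X3 → X2 applies, adding X2; X1, X3, X4 → X5 applies, adding X5. So (X1, X4, X7)⁺ = {X1, X2, X3, X4, X5, X7}.
This closure contains every attribute of T1, so T1 ∩ T2 → T1. The join is lossless.

Yes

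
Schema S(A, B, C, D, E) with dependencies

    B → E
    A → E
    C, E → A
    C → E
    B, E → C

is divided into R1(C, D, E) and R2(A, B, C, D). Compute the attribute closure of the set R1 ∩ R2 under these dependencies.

R1 ∩ R2 = {C, D}.
C → E applies, adding E
C, E → A applies, adding A
Closure: {A, C, D, E}.

A, C, D, E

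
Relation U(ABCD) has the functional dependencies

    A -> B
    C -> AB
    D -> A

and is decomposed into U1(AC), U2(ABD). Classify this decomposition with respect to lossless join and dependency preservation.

lossy but dependency-preserving

Lossless test: (A)⁺ = {AB}, which is a superkey of neither fragment — lossy.
Dependency preservation: C → AB is not contained in any single fragment, but the restricted closure of its left-hand side across the fragments still reaches the right-hand side; the remaining FDs each lie inside some fragment. All dependencies are preserved.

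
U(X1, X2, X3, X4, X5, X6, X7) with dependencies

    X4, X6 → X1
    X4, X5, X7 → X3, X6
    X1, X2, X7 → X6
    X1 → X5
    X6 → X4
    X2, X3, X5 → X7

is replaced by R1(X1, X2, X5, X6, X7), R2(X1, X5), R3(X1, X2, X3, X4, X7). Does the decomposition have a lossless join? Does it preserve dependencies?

Lossless test (chase): Rows 1 and 3 agree on X1, X2, X7; apply X1, X2, X7→X6 and equate their X6 entries. Rows 1 and 3 agree on X1; apply X1→X5 and equate their X5 entries. Rows 1 and 3 agree on X6; apply X6→X4 and equate their X4 entries. Rows 1 and 3 agree on X4, X5, X7; apply X4, X5, X7→X3, X6 and equate their X3, X6 entries. Row 1 is now all distinguished symbols — the join is lossless.
Dependency preservation: the restricted closure of {X4, X5, X7} across the fragments never reaches {X3, X6}, so X4, X5, X7 → X3, X6 cannot be enforced without a join — not preserved.

lossless but not dependency-preserving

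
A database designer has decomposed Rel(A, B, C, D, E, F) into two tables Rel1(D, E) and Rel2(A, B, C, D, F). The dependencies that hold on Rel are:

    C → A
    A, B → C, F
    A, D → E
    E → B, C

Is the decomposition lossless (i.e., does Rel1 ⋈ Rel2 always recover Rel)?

Common attributes: Rel1 ∩ Rel2 = {D}.
No dependency enlarges {D}, so (D)⁺ = {D}.
The closure contains neither all of Rel1 = {D, E} nor all of Rel2 = {A, B, C, D, F}, so the common attributes are not a superkey of either fragment. The join is lossy.

No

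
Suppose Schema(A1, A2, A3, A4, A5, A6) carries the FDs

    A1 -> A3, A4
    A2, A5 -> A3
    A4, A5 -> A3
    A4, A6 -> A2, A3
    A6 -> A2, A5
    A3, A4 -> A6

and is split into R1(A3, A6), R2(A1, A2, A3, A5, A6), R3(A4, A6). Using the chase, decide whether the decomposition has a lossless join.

No

Chase test. Columns are A1, A2, A3, A4, A5, A6; row i has aⱼ where attribute j ∈ Ri, else bᵢⱼ.
Initial tableau (one row per fragment):
  row 1: b11 b12 a3 b14 b15 a6
  row 2: a1 a2 a3 b24 a5 a6
  row 3: b31 b32 b33 a4 b35 a6
Rows 1 and 2 agree on A6; apply A6→A2, A5 and equate their A2, A5 entries.
Rows 1 and 3 agree on A6; apply A6→A2, A5 and equate their A2, A5 entries.
Rows 1 and 3 agree on A2, A5; apply A2, A5→A3 and equate their A3 entries.
No row becomes fully distinguished — the join is lossy.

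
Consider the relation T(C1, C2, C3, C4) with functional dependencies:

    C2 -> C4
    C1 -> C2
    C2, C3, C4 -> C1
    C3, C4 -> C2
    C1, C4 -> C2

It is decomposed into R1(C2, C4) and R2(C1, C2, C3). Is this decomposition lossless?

Common attributes: R1 ∩ R2 = {C2}.
Closure of {C2}: C2 → C4 applies, adding C4. So (C2)⁺ = {C2, C4}.
This closure contains every attribute of R1, so R1 ∩ R2 → R1. The join is lossless.

Yes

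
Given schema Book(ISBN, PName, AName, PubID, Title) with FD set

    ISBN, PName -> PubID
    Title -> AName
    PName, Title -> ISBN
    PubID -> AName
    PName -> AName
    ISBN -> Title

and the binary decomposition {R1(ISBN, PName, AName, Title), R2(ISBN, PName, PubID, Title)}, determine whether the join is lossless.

Common attributes: R1 ∩ R2 = {ISBN, PName, Title}.
Closure of {ISBN, PName, Title}: ISBN, PName → PubID applies, adding PubID; Title → AName applies, adding AName. So (ISBN, PName, Title)⁺ = {ISBN, PName, AName, PubID, Title}.
This closure contains every attribute of R1, so R1 ∩ R2 → R1. The join is lossless.

Yes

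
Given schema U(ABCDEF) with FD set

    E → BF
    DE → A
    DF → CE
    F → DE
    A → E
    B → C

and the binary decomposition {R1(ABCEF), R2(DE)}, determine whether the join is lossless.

Yes

Common attributes: R1 ∩ R2 = {E}.
Closure of {E}: E → BF applies, adding BF; F → DE applies, adding D; B → C applies, adding C; DE → A applies, adding A. So (E)⁺ = {ABCDEF}.
This closure contains every attribute of R1, so R1 ∩ R2 → R1. The join is lossless.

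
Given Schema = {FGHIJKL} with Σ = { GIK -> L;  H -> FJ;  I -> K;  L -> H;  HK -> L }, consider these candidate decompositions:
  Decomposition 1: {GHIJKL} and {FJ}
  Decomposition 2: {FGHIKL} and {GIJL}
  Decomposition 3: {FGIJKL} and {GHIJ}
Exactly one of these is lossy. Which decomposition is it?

Decomposition 1: common = {J}, closure = {J} → lossy.
Decomposition 2: common = {GIL}, closure = {FGHIJKL} → lossless.
Decomposition 3: common = {GIJ}, closure = {FGHIJKL} → lossless.

Decomposition 1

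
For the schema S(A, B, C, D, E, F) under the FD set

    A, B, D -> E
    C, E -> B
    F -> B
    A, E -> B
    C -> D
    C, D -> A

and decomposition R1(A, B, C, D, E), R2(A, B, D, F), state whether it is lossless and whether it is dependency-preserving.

lossy but dependency-preserving

Lossless test: (A, B, D)⁺ = {A, B, D, E}, which is a superkey of neither fragment — lossy.
Dependency preservation: every FD's attributes lie within a single fragment, so each can be enforced locally — preserved.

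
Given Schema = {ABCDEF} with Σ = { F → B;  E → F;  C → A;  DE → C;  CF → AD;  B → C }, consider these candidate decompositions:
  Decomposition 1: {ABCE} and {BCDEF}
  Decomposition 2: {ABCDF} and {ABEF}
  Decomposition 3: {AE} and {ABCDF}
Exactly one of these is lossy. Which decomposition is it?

Decomposition 1: common = {BCE}, closure = {ABCDEF} → lossless.
Decomposition 2: common = {ABF}, closure = {ABCDF} → lossless.
Decomposition 3: common = {A}, closure = {A} → lossy.

Decomposition 3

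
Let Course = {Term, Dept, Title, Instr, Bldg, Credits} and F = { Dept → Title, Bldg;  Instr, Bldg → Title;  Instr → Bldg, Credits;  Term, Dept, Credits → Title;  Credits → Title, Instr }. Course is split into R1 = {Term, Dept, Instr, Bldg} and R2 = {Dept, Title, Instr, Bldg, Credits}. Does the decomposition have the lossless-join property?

Common attributes: R1 ∩ R2 = {Dept, Instr, Bldg}.
Closure of {Dept, Instr, Bldg}: Dept → Title, Bldg applies, adding Title; Instr → Bldg, Credits applies, adding Credits. So (Dept, Instr, Bldg)⁺ = {Dept, Title, Instr, Bldg, Credits}.
This closure contains every attribute of R2, so R1 ∩ R2 → R2. The join is lossless.

Yes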